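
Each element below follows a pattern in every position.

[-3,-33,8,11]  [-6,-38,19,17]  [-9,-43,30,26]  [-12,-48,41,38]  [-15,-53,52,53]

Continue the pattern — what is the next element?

[-18,-58,63,71]

First slot: −3 each step, so -3, -6, -9, -12, -15 → -18.
Second slot: −5 each step, so -33, -38, -43, -48, -53 → -58.
Third slot goes 8, 19, 30, 41, 52 → 63 (+11 each step).
Fourth slot: differences are 6, 9, 12, … (increasing by 3 each time), so 11, 17, 26, 38, 53 → 71.
So the next element is [-18,-58,63,71].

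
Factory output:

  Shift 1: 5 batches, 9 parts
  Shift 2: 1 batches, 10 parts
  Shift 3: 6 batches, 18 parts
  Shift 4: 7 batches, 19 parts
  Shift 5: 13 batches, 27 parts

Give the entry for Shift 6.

20 batches, 28 parts

Batches: each term is the sum of the two before it; 5, 1, 6, 7, 13 → 20.
Parts: alternating steps +1, +8, +1, +8, …; 9, 10, 18, 19, 27 → 28.
Putting it together: 20 batches, 28 parts.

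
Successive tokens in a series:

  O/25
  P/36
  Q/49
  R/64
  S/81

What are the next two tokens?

Letter: letters move forward 1 place in the alphabet, so O, P, Q, R, S → T → U.
Second component: perfect squares: 5², 6², 7², …, so 25, 36, 49, 64, 81 → 100 → 121.
Putting the parts together: T/100 and then U/121.

T/100, U/121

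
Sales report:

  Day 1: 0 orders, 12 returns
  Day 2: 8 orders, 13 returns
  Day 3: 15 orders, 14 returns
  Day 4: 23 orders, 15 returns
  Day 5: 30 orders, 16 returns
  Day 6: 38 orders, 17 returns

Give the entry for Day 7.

Orders: alternating steps +8, +7, +8, +7, …, so 0, 8, 15, 23, 30, 38 → 45.
Returns goes 12, 13, 14, 15, 16, 17 → 18 (+1 each step).
Putting it together: 45 orders, 18 returns.

45 orders, 18 returns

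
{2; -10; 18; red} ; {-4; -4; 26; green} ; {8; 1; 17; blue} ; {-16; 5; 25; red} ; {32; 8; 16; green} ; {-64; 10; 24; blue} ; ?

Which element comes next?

{128; 11; 15; red}

First slot goes 2, -4, 8, -16, 32, -64 → 128 (×(-2) each step).
Second slot — differences are 6, 5, 4, … (decreasing by 1 each time): -10, -4, 1, 5, 8, 10 → 11.
Third slot: alternating steps +8, −9, +8, −9, …; 18, 26, 17, 25, 16, 24 → 15.
Colour: repeats red → green → blue, so red, green, blue, red, green, blue → red.
So the next element is {128; 11; 15; red}.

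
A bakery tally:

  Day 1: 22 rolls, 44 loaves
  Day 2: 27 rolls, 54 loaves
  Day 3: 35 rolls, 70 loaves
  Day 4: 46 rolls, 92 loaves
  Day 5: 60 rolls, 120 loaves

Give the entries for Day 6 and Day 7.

77 rolls, 154 loaves; 97 rolls, 194 loaves

Rolls: differences are 5, 8, 11, … (increasing by 3 each time), so 22, 27, 35, 46, 60 → 77 → 97.
Loaves goes 44, 54, 70, 92, 120 → 154 → 194 (always 2 × the rolls).
So the next two records are 77 rolls, 154 loaves and 97 rolls, 194 loaves.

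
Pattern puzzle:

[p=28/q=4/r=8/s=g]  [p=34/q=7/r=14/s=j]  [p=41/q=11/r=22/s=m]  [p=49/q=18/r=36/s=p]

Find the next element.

[p=58/q=29/r=58/s=s]

P — differences are 6, 7, 8, … (increasing by 1 each time): 28, 34, 41, 49 → 58.
Q goes 4, 7, 11, 18 → 29 (each term is the sum of the two before it).
R goes 8, 14, 22, 36 → 58 (always 2 × the q).
For the s, letters move forward 3 places in the alphabet: g, j, m, p → s.
Putting it together: [p=58/q=29/r=58/s=s].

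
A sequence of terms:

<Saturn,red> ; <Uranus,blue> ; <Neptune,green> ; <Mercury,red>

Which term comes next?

Planet: runs through the planets Mercury→Neptune, so Saturn, Uranus, Neptune, Mercury → Venus.
Colour goes red, blue, green, red → blue (repeats red → blue → green).
So the next term is <Venus,blue>.

<Venus,blue>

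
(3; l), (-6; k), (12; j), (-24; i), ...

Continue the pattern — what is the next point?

First coordinate goes 3, -6, 12, -24 → 48 (×(-2) each step).
Letter: letters move back 1 place in the alphabet, so l, k, j, i → h.
Putting it together: (48; h).

(48; h)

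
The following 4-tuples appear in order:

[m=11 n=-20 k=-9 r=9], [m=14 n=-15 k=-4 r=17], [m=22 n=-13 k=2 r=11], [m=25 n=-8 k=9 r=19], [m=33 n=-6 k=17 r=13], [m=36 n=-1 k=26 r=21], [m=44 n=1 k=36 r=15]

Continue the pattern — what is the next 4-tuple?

[m=47 n=6 k=47 r=23]

M — alternating steps +3, +8, +3, +8, …: 11, 14, 22, 25, 33, 36, 44 → 47.
N — alternating steps +5, +2, +5, +2, …: -20, -15, -13, -8, -6, -1, 1 → 6.
K: -9, -4, 2, 9, 17, 26, 36 → 47 (differences are 5, 6, 7, … (increasing by 1 each time)).
R: alternating steps +8, −6, +8, −6, …; 9, 17, 11, 19, 13, 21, 15 → 23.
Putting it together: [m=47 n=6 k=47 r=23].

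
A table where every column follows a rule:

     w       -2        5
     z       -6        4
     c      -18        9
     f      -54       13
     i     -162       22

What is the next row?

l  -486  35

For the letter, letters move forward 3 places in the alphabet, wrapping Z→A: w, z, c, f, i → l.
Second component goes -2, -6, -18, -54, -162 → -486 (×3 each step).
Third component: 5, 4, 9, 13, 22 → 35 (each term is the sum of the two before it).
So the next row is l  -486  35.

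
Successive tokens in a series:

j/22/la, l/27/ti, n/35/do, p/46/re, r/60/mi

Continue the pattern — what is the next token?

Letter goes j, l, n, p, r → t (letters move forward 2 places in the alphabet).
Second component goes 22, 27, 35, 46, 60 → 77 (differences are 5, 8, 11, … (increasing by 3 each time)).
Note goes la, ti, do, re, mi → fa (runs through the solfège scale do→ti).
Combining the parts gives t/77/fa.

t/77/fa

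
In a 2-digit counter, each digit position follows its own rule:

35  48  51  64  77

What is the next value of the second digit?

0

First digit: 3, 4, 5, 6, 7 → 8 (+1 each step, mod 10).
Second digit: +3 each step, mod 10, so 5, 8, 1, 4, 7 → 0.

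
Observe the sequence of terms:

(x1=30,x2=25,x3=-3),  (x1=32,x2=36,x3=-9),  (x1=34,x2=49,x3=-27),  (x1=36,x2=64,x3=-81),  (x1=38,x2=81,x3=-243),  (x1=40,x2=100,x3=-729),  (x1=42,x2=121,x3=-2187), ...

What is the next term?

X1 — +2 each step: 30, 32, 34, 36, 38, 40, 42 → 44.
X2: 25, 36, 49, 64, 81, 100, 121 → 144 (perfect squares: 5², 6², 7², …).
X3: ×3 each step, so -3, -9, -27, -81, -243, -729, -2187 → -6561.
Combining the parts gives (x1=44,x2=144,x3=-6561).

(x1=44,x2=144,x3=-6561)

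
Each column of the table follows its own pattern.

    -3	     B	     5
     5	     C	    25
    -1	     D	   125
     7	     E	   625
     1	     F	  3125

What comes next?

9  G  15625

First component goes -3, 5, -1, 7, 1 → 9 (alternating steps +8, −6, +8, −6, …).
Letter goes B, C, D, E, F → G (letters move forward 1 place in the alphabet).
Third component — ×5 each step: 5, 25, 125, 625, 3125 → 15625.
Combining the parts gives 9  G  15625.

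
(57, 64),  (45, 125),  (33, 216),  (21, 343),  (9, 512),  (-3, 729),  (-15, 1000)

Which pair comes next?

For the first component, −12 each step: 57, 45, 33, 21, 9, -3, -15 → -27.
Second component: perfect cubes: 4³, 5³, 6³, …, so 64, 125, 216, 343, 512, 729, 1000 → 1331.
Combining the parts gives (-27, 1331).

(-27, 1331)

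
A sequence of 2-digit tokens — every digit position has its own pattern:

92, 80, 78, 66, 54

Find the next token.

42

First digit: −1 each step, mod 10; 9, 8, 7, 6, 5 → 4.
Second digit: 2, 0, 8, 6, 4 → 2 (−2 each step, mod 10).
So the next token is 42.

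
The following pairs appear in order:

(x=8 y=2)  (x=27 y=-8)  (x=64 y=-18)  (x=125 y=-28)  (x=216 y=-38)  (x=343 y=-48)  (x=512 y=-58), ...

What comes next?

X: perfect cubes: 2³, 3³, 4³, …, so 8, 27, 64, 125, 216, 343, 512 → 729.
Y: −10 each step; 2, -8, -18, -28, -38, -48, -58 → -68.
Putting it together: (x=729 y=-68).

(x=729 y=-68)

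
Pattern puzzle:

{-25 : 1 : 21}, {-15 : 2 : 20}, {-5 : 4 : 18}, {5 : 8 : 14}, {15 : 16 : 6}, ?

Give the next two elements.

{25 : 32 : -10}, {35 : 64 : -42}

First value: +10 each step; -25, -15, -5, 5, 15 → 25 → 35.
Second value: ×2 each step, so 1, 2, 4, 8, 16 → 32 → 64.
Third value goes 21, 20, 18, 14, 6 → -10 → -42 (together with the second value always sums to 22).
So the next two elements are {25 : 32 : -10} and {35 : 64 : -42}.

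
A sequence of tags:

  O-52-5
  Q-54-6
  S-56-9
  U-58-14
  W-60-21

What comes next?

Letter: letters move forward 2 places in the alphabet, so O, Q, S, U, W → Y.
For the second component, +2 each step: 52, 54, 56, 58, 60 → 62.
Third component: 5, 6, 9, 14, 21 → 30 (differences are 1, 3, 5, … (increasing by 2 each time)).
Combining the parts gives Y-62-30.

Y-62-30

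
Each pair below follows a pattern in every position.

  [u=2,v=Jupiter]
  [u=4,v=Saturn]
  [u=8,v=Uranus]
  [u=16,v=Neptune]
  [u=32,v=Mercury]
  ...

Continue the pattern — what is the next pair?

[u=64,v=Venus]

For the u, ×2 each step: 2, 4, 8, 16, 32 → 64.
V: runs through the planets Mercury→Neptune; Jupiter, Saturn, Uranus, Neptune, Mercury → Venus.
So the next pair is [u=64,v=Venus].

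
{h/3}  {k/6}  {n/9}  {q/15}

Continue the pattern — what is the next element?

Letter: h, k, n, q → t (letters move forward 3 places in the alphabet).
Second entry: each term is the sum of the two before it, so 3, 6, 9, 15 → 24.
Putting it together: {t/24}.

{t/24}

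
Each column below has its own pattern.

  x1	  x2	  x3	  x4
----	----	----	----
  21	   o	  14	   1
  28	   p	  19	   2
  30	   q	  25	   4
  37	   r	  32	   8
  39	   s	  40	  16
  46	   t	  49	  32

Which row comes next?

48  u  59  64

Column x1: 21, 28, 30, 37, 39, 46 → 48 (alternating steps +7, +2, +7, +2, …).
Column x2: letters move forward 1 place in the alphabet, so o, p, q, r, s, t → u.
Column x3: differences are 5, 6, 7, … (increasing by 1 each time); 14, 19, 25, 32, 40, 49 → 59.
Column x4: ×2 each step, so 1, 2, 4, 8, 16, 32 → 64.
Putting it together: 48  u  59  64.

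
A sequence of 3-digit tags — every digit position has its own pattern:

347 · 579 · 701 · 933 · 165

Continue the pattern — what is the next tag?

For the first digit, +2 each step, mod 10: 3, 5, 7, 9, 1 → 3.
Second digit: +3 each step, mod 10, so 4, 7, 0, 3, 6 → 9.
Third digit goes 7, 9, 1, 3, 5 → 7 (+2 each step, mod 10).
Putting it together: 397.

397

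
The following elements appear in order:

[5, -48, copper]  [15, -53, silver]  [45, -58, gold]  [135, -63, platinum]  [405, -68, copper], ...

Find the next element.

[1215, -73, silver]

First entry: ×3 each step; 5, 15, 45, 135, 405 → 1215.
Second entry goes -48, -53, -58, -63, -68 → -73 (−5 each step).
Metal: repeats copper → silver → gold → platinum, so copper, silver, gold, platinum, copper → silver.
So the next element is [1215, -73, silver].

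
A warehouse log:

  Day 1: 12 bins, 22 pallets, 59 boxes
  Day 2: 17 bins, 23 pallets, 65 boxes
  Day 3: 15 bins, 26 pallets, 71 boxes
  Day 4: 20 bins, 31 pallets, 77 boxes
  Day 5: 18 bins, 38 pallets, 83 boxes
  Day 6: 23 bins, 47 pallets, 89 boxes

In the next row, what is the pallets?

58

Bins: 12, 17, 15, 20, 18, 23 → 21 (alternating steps +5, −2, +5, −2, …).
Pallets: 22, 23, 26, 31, 38, 47 → 58 (differences are 1, 3, 5, … (increasing by 2 each time)).
Boxes: 59, 65, 71, 77, 83, 89 → 95 (+6 each step).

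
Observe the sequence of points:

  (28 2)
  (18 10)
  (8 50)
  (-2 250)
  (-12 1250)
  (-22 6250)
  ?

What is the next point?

(-32 31250)

For the first component, −10 each step: 28, 18, 8, -2, -12, -22 → -32.
Second component — ×5 each step: 2, 10, 50, 250, 1250, 6250 → 31250.
So the next point is (-32 31250).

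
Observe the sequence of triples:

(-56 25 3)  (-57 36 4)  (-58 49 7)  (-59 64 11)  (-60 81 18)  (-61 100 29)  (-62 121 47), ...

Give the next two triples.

(-63 144 76), (-64 169 123)

First part: -56, -57, -58, -59, -60, -61, -62 → -63 → -64 (−1 each step).
Second part goes 25, 36, 49, 64, 81, 100, 121 → 144 → 169 (perfect squares: 5², 6², 7², …).
Third part: each term is the sum of the two before it, so 3, 4, 7, 11, 18, 29, 47 → 76 → 123.
Putting the parts together: (-63 144 76) and then (-64 169 123).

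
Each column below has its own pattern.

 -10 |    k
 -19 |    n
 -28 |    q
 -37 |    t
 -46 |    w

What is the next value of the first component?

For the first component, −9 each step: -10, -19, -28, -37, -46 → -55.

-55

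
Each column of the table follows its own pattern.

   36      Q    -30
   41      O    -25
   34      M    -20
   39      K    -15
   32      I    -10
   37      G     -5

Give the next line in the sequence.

For the first component, alternating steps +5, −7, +5, −7, …: 36, 41, 34, 39, 32, 37 → 30.
For the letter, letters move back 2 places in the alphabet: Q, O, M, K, I, G → E.
Third component: +5 each step, so -30, -25, -20, -15, -10, -5 → 0.
Putting it together: 30  E  0.

30  E  0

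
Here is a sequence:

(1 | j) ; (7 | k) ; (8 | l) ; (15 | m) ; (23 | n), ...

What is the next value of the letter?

Letter: letters move forward 1 place in the alphabet, so j, k, l, m, n → o.

o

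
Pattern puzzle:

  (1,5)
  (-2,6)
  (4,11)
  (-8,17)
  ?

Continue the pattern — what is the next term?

First slot — ×(-2) each step: 1, -2, 4, -8 → 16.
For the second slot, each term is the sum of the two before it: 5, 6, 11, 17 → 28.
So the next term is (16,28).

(16,28)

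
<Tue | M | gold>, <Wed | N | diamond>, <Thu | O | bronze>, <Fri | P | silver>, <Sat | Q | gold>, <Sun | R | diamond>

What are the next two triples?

<Mon | S | bronze>, <Tue | T | silver>

Day: Tue, Wed, Thu, Fri, Sat, Sun → Mon → Tue (runs through the weekdays Mon→Sun).
Letter: M, N, O, P, Q, R → S → T (letters move forward 1 place in the alphabet).
Rank: gold, diamond, bronze, silver, gold, diamond → bronze → silver (repeats gold → diamond → bronze → silver).
Putting the parts together: <Mon | S | bronze> and then <Tue | T | silver>.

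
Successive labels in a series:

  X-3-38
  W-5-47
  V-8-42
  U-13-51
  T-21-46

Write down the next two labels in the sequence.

Letter: X, W, V, U, T → S → R (letters move back 1 place in the alphabet).
For the second component, each term is the sum of the two before it: 3, 5, 8, 13, 21 → 34 → 55.
Third component: alternating steps +9, −5, +9, −5, …, so 38, 47, 42, 51, 46 → 55 → 50.
So the next two labels are S-34-55 and R-55-50.

S-34-55, R-55-50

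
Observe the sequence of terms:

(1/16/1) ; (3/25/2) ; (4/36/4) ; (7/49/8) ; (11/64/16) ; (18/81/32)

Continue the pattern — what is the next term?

For the first value, each term is the sum of the two before it: 1, 3, 4, 7, 11, 18 → 29.
Second value: perfect squares: 4², 5², 6², …, so 16, 25, 36, 49, 64, 81 → 100.
Third value: 1, 2, 4, 8, 16, 32 → 64 (×2 each step).
Combining the parts gives (29/100/64).

(29/100/64)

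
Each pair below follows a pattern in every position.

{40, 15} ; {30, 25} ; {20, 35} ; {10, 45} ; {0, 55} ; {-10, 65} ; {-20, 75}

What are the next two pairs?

For the first slot, −10 each step: 40, 30, 20, 10, 0, -10, -20 → -30 → -40.
Second slot — together with the first slot always sums to 55: 15, 25, 35, 45, 55, 65, 75 → 85 → 95.
Putting the parts together: {-30, 85} and then {-40, 95}.

{-30, 85}, {-40, 95}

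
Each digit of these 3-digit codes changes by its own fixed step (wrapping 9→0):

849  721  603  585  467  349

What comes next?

First digit: 8, 7, 6, 5, 4, 3 → 2 (−1 each step, mod 10).
Second digit: −2 each step, mod 10, so 4, 2, 0, 8, 6, 4 → 2.
Third digit: +2 each step, mod 10, so 9, 1, 3, 5, 7, 9 → 1.
Putting it together: 221.

221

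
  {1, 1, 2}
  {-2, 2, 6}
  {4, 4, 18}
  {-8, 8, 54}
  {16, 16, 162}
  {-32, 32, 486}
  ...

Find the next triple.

{64, 64, 1458}

First value: ×(-2) each step, so 1, -2, 4, -8, 16, -32 → 64.
For the second value, ×2 each step: 1, 2, 4, 8, 16, 32 → 64.
Third value: 2, 6, 18, 54, 162, 486 → 1458 (×3 each step).
So the next triple is {64, 64, 1458}.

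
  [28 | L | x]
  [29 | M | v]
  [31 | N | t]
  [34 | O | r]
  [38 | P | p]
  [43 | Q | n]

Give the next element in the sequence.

[49 | R | l]

First coordinate goes 28, 29, 31, 34, 38, 43 → 49 (differences are 1, 2, 3, … (increasing by 1 each time)).
For the first letter, letters move forward 1 place in the alphabet: L, M, N, O, P, Q → R.
For the second letter, letters move back 2 places in the alphabet: x, v, t, r, p, n → l.
Putting it together: [49 | R | l].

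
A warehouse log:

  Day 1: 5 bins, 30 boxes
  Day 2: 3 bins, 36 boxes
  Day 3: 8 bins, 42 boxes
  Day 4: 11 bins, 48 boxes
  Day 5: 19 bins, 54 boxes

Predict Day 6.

Bins: 5, 3, 8, 11, 19 → 30 (each term is the sum of the two before it).
Boxes: 30, 36, 42, 48, 54 → 60 (+6 each step).
Putting it together: 30 bins, 60 boxes.

30 bins, 60 boxes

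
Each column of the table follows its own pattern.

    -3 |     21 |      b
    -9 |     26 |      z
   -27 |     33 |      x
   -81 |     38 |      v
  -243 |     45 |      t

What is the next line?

-729  50  r

First component: ×3 each step, so -3, -9, -27, -81, -243 → -729.
Second component: alternating steps +5, +7, +5, +7, …; 21, 26, 33, 38, 45 → 50.
Letter goes b, z, x, v, t → r (letters move back 2 places in the alphabet, wrapping A→Z).
Putting it together: -729  50  r.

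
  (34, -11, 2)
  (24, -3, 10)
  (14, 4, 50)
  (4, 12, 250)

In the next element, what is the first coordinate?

First coordinate: 34, 24, 14, 4 → -6 (−10 each step).
For the second coordinate, alternating steps +8, +7, +8, +7, …: -11, -3, 4, 12 → 19.
For the third coordinate, ×5 each step: 2, 10, 50, 250 → 1250.

-6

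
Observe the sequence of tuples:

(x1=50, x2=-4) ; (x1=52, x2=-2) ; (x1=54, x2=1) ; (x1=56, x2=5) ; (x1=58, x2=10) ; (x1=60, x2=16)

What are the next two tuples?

X1 goes 50, 52, 54, 56, 58, 60 → 62 → 64 (+2 each step).
X2 — differences are 2, 3, 4, … (increasing by 1 each time): -4, -2, 1, 5, 10, 16 → 23 → 31.
So the next two tuples are (x1=62, x2=23) and (x1=64, x2=31).

(x1=62, x2=23), (x1=64, x2=31)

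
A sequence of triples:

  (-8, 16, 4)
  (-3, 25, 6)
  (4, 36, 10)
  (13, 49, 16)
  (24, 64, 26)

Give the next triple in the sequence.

(37, 81, 42)

First coordinate goes -8, -3, 4, 13, 24 → 37 (differences are 5, 7, 9, … (increasing by 2 each time)).
For the second coordinate, perfect squares: 4², 5², 6², …: 16, 25, 36, 49, 64 → 81.
Third coordinate goes 4, 6, 10, 16, 26 → 42 (each term is the sum of the two before it).
Putting it together: (37, 81, 42).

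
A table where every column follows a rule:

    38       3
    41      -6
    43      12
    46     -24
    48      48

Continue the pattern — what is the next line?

First component: alternating steps +3, +2, +3, +2, …, so 38, 41, 43, 46, 48 → 51.
Second component: ×(-2) each step, so 3, -6, 12, -24, 48 → -96.
Putting it together: 51  -96.

51  -96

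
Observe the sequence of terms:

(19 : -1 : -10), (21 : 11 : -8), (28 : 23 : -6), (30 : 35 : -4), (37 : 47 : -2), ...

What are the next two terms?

(39 : 59 : 0), (46 : 71 : 2)

First component goes 19, 21, 28, 30, 37 → 39 → 46 (alternating steps +2, +7, +2, +7, …).
Second component: -1, 11, 23, 35, 47 → 59 → 71 (+12 each step).
Third component goes -10, -8, -6, -4, -2 → 0 → 2 (+2 each step).
So the next two terms are (39 : 59 : 0) and (46 : 71 : 2).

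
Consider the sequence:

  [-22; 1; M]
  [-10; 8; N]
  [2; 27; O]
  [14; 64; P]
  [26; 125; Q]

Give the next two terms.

First value: +12 each step, so -22, -10, 2, 14, 26 → 38 → 50.
Second value: perfect cubes: 1³, 2³, 3³, …; 1, 8, 27, 64, 125 → 216 → 343.
Letter goes M, N, O, P, Q → R → S (letters move forward 1 place in the alphabet).
Putting the parts together: [38; 216; R] and then [50; 343; S].

[38; 216; R], [50; 343; S]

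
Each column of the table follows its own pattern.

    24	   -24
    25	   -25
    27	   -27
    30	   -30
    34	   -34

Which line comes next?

39  -39

First component: differences are 1, 2, 3, … (increasing by 1 each time), so 24, 25, 27, 30, 34 → 39.
Second component — always the negative of the first component: -24, -25, -27, -30, -34 → -39.
Putting it together: 39  -39.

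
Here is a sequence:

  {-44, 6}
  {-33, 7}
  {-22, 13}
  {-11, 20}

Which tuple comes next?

{0, 33}

First coordinate — +11 each step: -44, -33, -22, -11 → 0.
Second coordinate: each term is the sum of the two before it, so 6, 7, 13, 20 → 33.
So the next tuple is {0, 33}.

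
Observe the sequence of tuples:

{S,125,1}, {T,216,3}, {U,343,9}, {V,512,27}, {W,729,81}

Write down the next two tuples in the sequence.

Letter — letters move forward 1 place in the alphabet: S, T, U, V, W → X → Y.
For the second value, perfect cubes: 5³, 6³, 7³, …: 125, 216, 343, 512, 729 → 1000 → 1331.
Third value: 1, 3, 9, 27, 81 → 243 → 729 (×3 each step).
So the next two tuples are {X,1000,243} and {Y,1331,729}.

{X,1000,243}, {Y,1331,729}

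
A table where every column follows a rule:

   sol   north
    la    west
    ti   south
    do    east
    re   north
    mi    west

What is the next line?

fa  south

Note: runs through the solfège scale do→ti, so sol, la, ti, do, re, mi → fa.
For the direction, repeats north → west → south → east: north, west, south, east, north, west → south.
Combining the parts gives fa  south.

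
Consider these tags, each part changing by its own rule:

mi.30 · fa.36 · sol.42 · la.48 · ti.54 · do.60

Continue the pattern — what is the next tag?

Note: runs through the solfège scale do→ti; mi, fa, sol, la, ti, do → re.
Second component — +6 each step: 30, 36, 42, 48, 54, 60 → 66.
Putting it together: re.66.

re.66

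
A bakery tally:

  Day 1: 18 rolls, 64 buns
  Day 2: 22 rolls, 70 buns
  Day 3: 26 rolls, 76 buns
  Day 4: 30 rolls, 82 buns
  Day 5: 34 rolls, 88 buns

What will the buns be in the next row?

Buns: 64, 70, 76, 82, 88 → 94 (+6 each step).

94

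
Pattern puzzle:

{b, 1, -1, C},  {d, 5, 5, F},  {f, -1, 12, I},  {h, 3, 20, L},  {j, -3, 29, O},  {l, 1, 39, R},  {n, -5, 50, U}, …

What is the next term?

First letter — letters move forward 2 places in the alphabet: b, d, f, h, j, l, n → p.
Second coordinate goes 1, 5, -1, 3, -3, 1, -5 → -1 (alternating steps +4, −6, +4, −6, …).
Third coordinate: differences are 6, 7, 8, … (increasing by 1 each time), so -1, 5, 12, 20, 29, 39, 50 → 62.
Second letter: letters move forward 3 places in the alphabet, so C, F, I, L, O, R, U → X.
Combining the parts gives {p, -1, 62, X}.

{p, -1, 62, X}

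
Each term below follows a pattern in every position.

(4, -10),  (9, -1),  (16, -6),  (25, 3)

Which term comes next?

First entry — perfect squares: 2², 3², 4², …: 4, 9, 16, 25 → 36.
For the second entry, alternating steps +9, −5, +9, −5, …: -10, -1, -6, 3 → -2.
Combining the parts gives (36, -2).

(36, -2)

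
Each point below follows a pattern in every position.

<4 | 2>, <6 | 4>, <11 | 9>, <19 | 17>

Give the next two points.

<30 | 28>, <44 | 42>

For the first part, differences are 2, 5, 8, … (increasing by 3 each time): 4, 6, 11, 19 → 30 → 44.
Second part: always 2 less than the first part, so 2, 4, 9, 17 → 28 → 42.
Putting the parts together: <30 | 28> and then <44 | 42>.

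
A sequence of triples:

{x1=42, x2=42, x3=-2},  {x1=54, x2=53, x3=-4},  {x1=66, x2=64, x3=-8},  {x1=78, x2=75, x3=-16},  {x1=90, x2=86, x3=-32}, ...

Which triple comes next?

{x1=102, x2=97, x3=-64}

X1: +12 each step, so 42, 54, 66, 78, 90 → 102.
X2: +11 each step, so 42, 53, 64, 75, 86 → 97.
For the x3, ×2 each step: -2, -4, -8, -16, -32 → -64.
Putting it together: {x1=102, x2=97, x3=-64}.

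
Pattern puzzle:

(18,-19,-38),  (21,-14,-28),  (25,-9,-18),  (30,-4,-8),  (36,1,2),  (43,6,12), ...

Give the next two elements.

For the first value, differences are 3, 4, 5, … (increasing by 1 each time): 18, 21, 25, 30, 36, 43 → 51 → 60.
For the second value, +5 each step: -19, -14, -9, -4, 1, 6 → 11 → 16.
Third value goes -38, -28, -18, -8, 2, 12 → 22 → 32 (always 2 × the second value).
Putting the parts together: (51,11,22) and then (60,16,32).

(51,11,22), (60,16,32)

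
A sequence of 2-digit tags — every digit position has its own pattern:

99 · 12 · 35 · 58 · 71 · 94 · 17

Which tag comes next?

First digit: +2 each step, mod 10, so 9, 1, 3, 5, 7, 9, 1 → 3.
Second digit: 9, 2, 5, 8, 1, 4, 7 → 0 (+3 each step, mod 10).
Combining the parts gives 30.

30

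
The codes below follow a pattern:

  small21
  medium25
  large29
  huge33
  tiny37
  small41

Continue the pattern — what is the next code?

For the size, repeats small → medium → large → huge → tiny: small, medium, large, huge, tiny, small → medium.
Second component: 21, 25, 29, 33, 37, 41 → 45 (+4 each step).
So the next code is medium45.

medium45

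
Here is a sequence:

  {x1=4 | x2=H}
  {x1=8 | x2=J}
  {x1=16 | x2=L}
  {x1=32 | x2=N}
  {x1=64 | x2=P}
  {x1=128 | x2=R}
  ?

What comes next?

{x1=256 | x2=T}

X1 goes 4, 8, 16, 32, 64, 128 → 256 (×2 each step).
X2: letters move forward 2 places in the alphabet; H, J, L, N, P, R → T.
So the next tuple is {x1=256 | x2=T}.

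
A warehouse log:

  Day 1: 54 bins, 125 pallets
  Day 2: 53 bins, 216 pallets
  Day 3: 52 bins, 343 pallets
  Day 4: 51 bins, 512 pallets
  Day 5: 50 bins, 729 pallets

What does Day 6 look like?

49 bins, 1000 pallets

Bins — −1 each step: 54, 53, 52, 51, 50 → 49.
For the pallets, perfect cubes: 5³, 6³, 7³, …: 125, 216, 343, 512, 729 → 1000.
Putting it together: 49 bins, 1000 pallets.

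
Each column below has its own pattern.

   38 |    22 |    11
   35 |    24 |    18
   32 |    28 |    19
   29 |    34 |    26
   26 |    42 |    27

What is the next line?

23  52  34

First component goes 38, 35, 32, 29, 26 → 23 (−3 each step).
Second component: differences are 2, 4, 6, … (increasing by 2 each time), so 22, 24, 28, 34, 42 → 52.
Third component goes 11, 18, 19, 26, 27 → 34 (alternating steps +7, +1, +7, +1, …).
Combining the parts gives 23  52  34.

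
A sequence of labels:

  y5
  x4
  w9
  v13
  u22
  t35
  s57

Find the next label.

Letter — letters move back 1 place in the alphabet: y, x, w, v, u, t, s → r.
Second component: each term is the sum of the two before it, so 5, 4, 9, 13, 22, 35, 57 → 92.
So the next label is r92.

r92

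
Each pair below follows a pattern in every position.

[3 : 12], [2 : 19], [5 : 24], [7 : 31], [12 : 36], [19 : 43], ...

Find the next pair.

[31 : 48]

First value goes 3, 2, 5, 7, 12, 19 → 31 (each term is the sum of the two before it).
Second value — alternating steps +7, +5, +7, +5, …: 12, 19, 24, 31, 36, 43 → 48.
Putting it together: [31 : 48].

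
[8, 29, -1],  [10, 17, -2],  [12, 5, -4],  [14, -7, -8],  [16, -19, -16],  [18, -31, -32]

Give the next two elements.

First part: +2 each step, so 8, 10, 12, 14, 16, 18 → 20 → 22.
Second part: −12 each step; 29, 17, 5, -7, -19, -31 → -43 → -55.
Third part goes -1, -2, -4, -8, -16, -32 → -64 → -128 (×2 each step).
So the next two elements are [20, -43, -64] and [22, -55, -128].

[20, -43, -64], [22, -55, -128]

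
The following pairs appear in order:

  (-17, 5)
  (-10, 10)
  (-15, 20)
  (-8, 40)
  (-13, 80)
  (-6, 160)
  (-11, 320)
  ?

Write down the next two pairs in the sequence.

First coordinate goes -17, -10, -15, -8, -13, -6, -11 → -4 → -9 (alternating steps +7, −5, +7, −5, …).
For the second coordinate, ×2 each step: 5, 10, 20, 40, 80, 160, 320 → 640 → 1280.
So the next two pairs are (-4, 640) and (-9, 1280).

(-4, 640), (-9, 1280)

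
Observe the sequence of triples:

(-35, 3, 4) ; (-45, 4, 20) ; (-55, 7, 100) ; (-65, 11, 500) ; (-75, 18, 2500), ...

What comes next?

First coordinate — −10 each step: -35, -45, -55, -65, -75 → -85.
Second coordinate — each term is the sum of the two before it: 3, 4, 7, 11, 18 → 29.
Third coordinate: ×5 each step; 4, 20, 100, 500, 2500 → 12500.
So the next triple is (-85, 29, 12500).

(-85, 29, 12500)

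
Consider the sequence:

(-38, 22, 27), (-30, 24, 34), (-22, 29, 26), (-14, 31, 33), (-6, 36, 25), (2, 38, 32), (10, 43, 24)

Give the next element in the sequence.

(18, 45, 31)

First coordinate goes -38, -30, -22, -14, -6, 2, 10 → 18 (+8 each step).
Second coordinate: alternating steps +2, +5, +2, +5, …, so 22, 24, 29, 31, 36, 38, 43 → 45.
Third coordinate — alternating steps +7, −8, +7, −8, …: 27, 34, 26, 33, 25, 32, 24 → 31.
Putting it together: (18, 45, 31).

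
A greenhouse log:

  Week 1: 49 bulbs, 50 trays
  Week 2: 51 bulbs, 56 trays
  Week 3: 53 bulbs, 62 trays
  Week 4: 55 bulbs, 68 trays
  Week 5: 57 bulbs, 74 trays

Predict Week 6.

59 bulbs, 80 trays

Bulbs: 49, 51, 53, 55, 57 → 59 (+2 each step).
Trays goes 50, 56, 62, 68, 74 → 80 (+6 each step).
Combining the parts gives 59 bulbs, 80 trays.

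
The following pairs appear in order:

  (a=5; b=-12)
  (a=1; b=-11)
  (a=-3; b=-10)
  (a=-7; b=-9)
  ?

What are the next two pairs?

(a=-11; b=-8), (a=-15; b=-7)

A — −4 each step: 5, 1, -3, -7 → -11 → -15.
B: +1 each step, so -12, -11, -10, -9 → -8 → -7.
So the next two pairs are (a=-11; b=-8) and (a=-15; b=-7).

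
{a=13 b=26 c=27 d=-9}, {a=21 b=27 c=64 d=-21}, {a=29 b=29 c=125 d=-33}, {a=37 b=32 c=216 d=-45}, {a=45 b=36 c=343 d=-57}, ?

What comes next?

{a=53 b=41 c=512 d=-69}

For the a, +8 each step: 13, 21, 29, 37, 45 → 53.
B: 26, 27, 29, 32, 36 → 41 (differences are 1, 2, 3, … (increasing by 1 each time)).
C: perfect cubes: 3³, 4³, 5³, …, so 27, 64, 125, 216, 343 → 512.
D — −12 each step: -9, -21, -33, -45, -57 → -69.
Combining the parts gives {a=53 b=41 c=512 d=-69}.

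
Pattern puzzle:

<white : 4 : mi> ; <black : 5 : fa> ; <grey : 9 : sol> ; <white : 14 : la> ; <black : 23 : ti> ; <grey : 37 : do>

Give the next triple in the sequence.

<white : 60 : re>

Shade: repeats white → black → grey, so white, black, grey, white, black, grey → white.
Second component — each term is the sum of the two before it: 4, 5, 9, 14, 23, 37 → 60.
Note — runs through the solfège scale do→ti: mi, fa, sol, la, ti, do → re.
So the next triple is <white : 60 : re>.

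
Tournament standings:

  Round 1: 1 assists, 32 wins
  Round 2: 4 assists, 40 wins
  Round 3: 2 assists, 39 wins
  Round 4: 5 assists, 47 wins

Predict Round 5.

3 assists, 46 wins

Assists: alternating steps +3, −2, +3, −2, …; 1, 4, 2, 5 → 3.
For the wins, alternating steps +8, −1, +8, −1, …: 32, 40, 39, 47 → 46.
So the next line is 3 assists, 46 wins.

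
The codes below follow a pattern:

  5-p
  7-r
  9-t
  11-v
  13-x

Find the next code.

15-z

First component goes 5, 7, 9, 11, 13 → 15 (+2 each step).
Letter: p, r, t, v, x → z (letters move forward 2 places in the alphabet).
So the next code is 15-z.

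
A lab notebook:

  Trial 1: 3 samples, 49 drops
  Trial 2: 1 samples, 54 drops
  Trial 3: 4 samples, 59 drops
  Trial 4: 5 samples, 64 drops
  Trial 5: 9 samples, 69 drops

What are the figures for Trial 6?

14 samples, 74 drops

Samples: 3, 1, 4, 5, 9 → 14 (each term is the sum of the two before it).
Drops: +5 each step; 49, 54, 59, 64, 69 → 74.
Combining the parts gives 14 samples, 74 drops.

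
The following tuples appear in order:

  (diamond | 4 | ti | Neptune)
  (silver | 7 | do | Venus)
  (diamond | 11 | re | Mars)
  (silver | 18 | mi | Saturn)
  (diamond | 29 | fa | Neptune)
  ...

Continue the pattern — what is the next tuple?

(silver | 47 | sol | Venus)

Rank goes diamond, silver, diamond, silver, diamond → silver (alternates diamond ↔ silver).
For the second part, each term is the sum of the two before it: 4, 7, 11, 18, 29 → 47.
Note: runs through the solfège scale do→ti, so ti, do, re, mi, fa → sol.
Planet: repeats Neptune → Venus → Mars → Saturn; Neptune, Venus, Mars, Saturn, Neptune → Venus.
Combining the parts gives (silver | 47 | sol | Venus).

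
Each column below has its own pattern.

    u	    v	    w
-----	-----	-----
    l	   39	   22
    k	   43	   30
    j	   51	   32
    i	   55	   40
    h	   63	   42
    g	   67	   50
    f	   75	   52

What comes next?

Column u: letters move back 1 place in the alphabet; l, k, j, i, h, g, f → e.
Column v: 39, 43, 51, 55, 63, 67, 75 → 79 (alternating steps +4, +8, +4, +8, …).
Column w — alternating steps +8, +2, +8, +2, …: 22, 30, 32, 40, 42, 50, 52 → 60.
Combining the parts gives e  79  60.

e  79  60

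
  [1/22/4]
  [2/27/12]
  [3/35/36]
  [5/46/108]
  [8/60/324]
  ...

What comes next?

First slot — each term is the sum of the two before it: 1, 2, 3, 5, 8 → 13.
Second slot: differences are 5, 8, 11, … (increasing by 3 each time); 22, 27, 35, 46, 60 → 77.
Third slot: ×3 each step; 4, 12, 36, 108, 324 → 972.
Putting it together: [13/77/972].

[13/77/972]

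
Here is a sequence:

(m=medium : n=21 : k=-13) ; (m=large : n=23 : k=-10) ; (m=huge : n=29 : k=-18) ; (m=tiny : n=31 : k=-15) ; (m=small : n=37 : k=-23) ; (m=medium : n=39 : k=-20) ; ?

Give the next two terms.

M goes medium, large, huge, tiny, small, medium → large → huge (repeats medium → large → huge → tiny → small).
N: alternating steps +2, +6, +2, +6, …, so 21, 23, 29, 31, 37, 39 → 45 → 47.
K — alternating steps +3, −8, +3, −8, …: -13, -10, -18, -15, -23, -20 → -28 → -25.
So the next two terms are (m=large : n=45 : k=-28) and (m=huge : n=47 : k=-25).

(m=large : n=45 : k=-28), (m=huge : n=47 : k=-25)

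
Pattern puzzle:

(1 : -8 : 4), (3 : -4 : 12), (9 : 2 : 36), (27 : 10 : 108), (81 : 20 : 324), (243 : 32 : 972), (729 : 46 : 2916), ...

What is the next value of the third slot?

Third slot — ×3 each step: 4, 12, 36, 108, 324, 972, 2916 → 8748.

8748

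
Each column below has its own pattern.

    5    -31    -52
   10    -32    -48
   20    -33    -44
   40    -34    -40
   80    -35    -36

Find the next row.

160  -36  -32

First component — ×2 each step: 5, 10, 20, 40, 80 → 160.
Second component: -31, -32, -33, -34, -35 → -36 (−1 each step).
Third component — +4 each step: -52, -48, -44, -40, -36 → -32.
Putting it together: 160  -36  -32.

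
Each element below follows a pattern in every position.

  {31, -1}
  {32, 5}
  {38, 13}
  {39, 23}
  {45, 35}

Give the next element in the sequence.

{46, 49}

First component: 31, 32, 38, 39, 45 → 46 (alternating steps +1, +6, +1, +6, …).
Second component: differences are 6, 8, 10, … (increasing by 2 each time), so -1, 5, 13, 23, 35 → 49.
Combining the parts gives {46, 49}.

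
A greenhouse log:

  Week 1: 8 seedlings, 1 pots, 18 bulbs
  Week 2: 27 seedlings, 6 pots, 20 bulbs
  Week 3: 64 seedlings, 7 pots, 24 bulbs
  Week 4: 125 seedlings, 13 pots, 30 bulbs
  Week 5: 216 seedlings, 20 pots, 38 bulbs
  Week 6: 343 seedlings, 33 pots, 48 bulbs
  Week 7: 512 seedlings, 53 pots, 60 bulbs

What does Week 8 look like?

Seedlings: 8, 27, 64, 125, 216, 343, 512 → 729 (perfect cubes: 2³, 3³, 4³, …).
Pots: each term is the sum of the two before it, so 1, 6, 7, 13, 20, 33, 53 → 86.
Bulbs: 18, 20, 24, 30, 38, 48, 60 → 74 (differences are 2, 4, 6, … (increasing by 2 each time)).
Combining the parts gives 729 seedlings, 86 pots, 74 bulbs.

729 seedlings, 86 pots, 74 bulbs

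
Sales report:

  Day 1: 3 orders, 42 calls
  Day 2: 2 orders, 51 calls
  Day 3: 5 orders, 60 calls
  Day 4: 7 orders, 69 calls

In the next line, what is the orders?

12

Orders — each term is the sum of the two before it: 3, 2, 5, 7 → 12.
Calls goes 42, 51, 60, 69 → 78 (+9 each step).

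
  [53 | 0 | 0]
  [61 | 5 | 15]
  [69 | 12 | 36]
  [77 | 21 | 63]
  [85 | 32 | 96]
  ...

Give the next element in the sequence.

First value — +8 each step: 53, 61, 69, 77, 85 → 93.
For the second value, differences are 5, 7, 9, … (increasing by 2 each time): 0, 5, 12, 21, 32 → 45.
Third value — always 3 × the second value: 0, 15, 36, 63, 96 → 135.
So the next element is [93 | 45 | 135].

[93 | 45 | 135]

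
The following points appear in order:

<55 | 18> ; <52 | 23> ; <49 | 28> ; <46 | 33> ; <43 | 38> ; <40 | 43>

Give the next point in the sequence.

First slot: −3 each step; 55, 52, 49, 46, 43, 40 → 37.
For the second slot, +5 each step: 18, 23, 28, 33, 38, 43 → 48.
Combining the parts gives <37 | 48>.

<37 | 48>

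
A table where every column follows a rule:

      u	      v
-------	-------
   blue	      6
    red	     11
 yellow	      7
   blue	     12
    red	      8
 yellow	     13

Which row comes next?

Column u: repeats blue → red → yellow, so blue, red, yellow, blue, red, yellow → blue.
For the column v, alternating steps +5, −4, +5, −4, …: 6, 11, 7, 12, 8, 13 → 9.
Combining the parts gives blue  9.

blue  9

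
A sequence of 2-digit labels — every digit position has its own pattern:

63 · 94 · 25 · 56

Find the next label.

First digit goes 6, 9, 2, 5 → 8 (+3 each step, mod 10).
Second digit: +1 each step, mod 10, so 3, 4, 5, 6 → 7.
Combining the parts gives 87.

87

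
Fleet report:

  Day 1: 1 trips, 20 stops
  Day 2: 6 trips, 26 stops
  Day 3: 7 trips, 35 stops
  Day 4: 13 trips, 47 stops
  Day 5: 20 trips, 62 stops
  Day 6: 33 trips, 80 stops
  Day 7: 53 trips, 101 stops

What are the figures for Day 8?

86 trips, 125 stops

Trips: each term is the sum of the two before it; 1, 6, 7, 13, 20, 33, 53 → 86.
Stops: differences are 6, 9, 12, … (increasing by 3 each time), so 20, 26, 35, 47, 62, 80, 101 → 125.
So the next line is 86 trips, 125 stops.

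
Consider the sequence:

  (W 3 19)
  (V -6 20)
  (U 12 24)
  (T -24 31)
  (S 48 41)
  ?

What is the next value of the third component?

54

Third component — differences are 1, 4, 7, … (increasing by 3 each time): 19, 20, 24, 31, 41 → 54.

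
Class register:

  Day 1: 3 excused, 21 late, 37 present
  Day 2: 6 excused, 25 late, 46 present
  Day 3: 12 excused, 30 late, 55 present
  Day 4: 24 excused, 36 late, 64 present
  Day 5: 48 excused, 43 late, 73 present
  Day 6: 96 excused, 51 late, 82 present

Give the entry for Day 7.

192 excused, 60 late, 91 present

Excused: 3, 6, 12, 24, 48, 96 → 192 (×2 each step).
Late goes 21, 25, 30, 36, 43, 51 → 60 (differences are 4, 5, 6, … (increasing by 1 each time)).
Present: +9 each step; 37, 46, 55, 64, 73, 82 → 91.
Combining the parts gives 192 excused, 60 late, 91 present.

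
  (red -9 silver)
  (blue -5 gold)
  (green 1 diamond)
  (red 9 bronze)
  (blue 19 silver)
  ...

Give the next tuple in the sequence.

(green 31 gold)

Colour — repeats red → blue → green: red, blue, green, red, blue → green.
Second coordinate: differences are 4, 6, 8, … (increasing by 2 each time), so -9, -5, 1, 9, 19 → 31.
Rank: repeats silver → gold → diamond → bronze, so silver, gold, diamond, bronze, silver → gold.
So the next tuple is (green 31 gold).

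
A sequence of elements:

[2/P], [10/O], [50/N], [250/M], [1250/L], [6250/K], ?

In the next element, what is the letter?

J

For the letter, letters move back 1 place in the alphabet: P, O, N, M, L, K → J.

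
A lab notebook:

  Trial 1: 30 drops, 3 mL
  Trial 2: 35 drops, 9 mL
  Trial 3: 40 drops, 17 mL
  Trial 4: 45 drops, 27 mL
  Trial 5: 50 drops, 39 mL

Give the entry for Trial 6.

55 drops, 53 mL

Drops: +5 each step, so 30, 35, 40, 45, 50 → 55.
ML: differences are 6, 8, 10, … (increasing by 2 each time), so 3, 9, 17, 27, 39 → 53.
So the next line is 55 drops, 53 mL.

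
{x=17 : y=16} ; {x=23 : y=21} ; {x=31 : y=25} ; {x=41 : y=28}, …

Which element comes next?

X: differences are 6, 8, 10, … (increasing by 2 each time); 17, 23, 31, 41 → 53.
Y: 16, 21, 25, 28 → 30 (differences are 5, 4, 3, … (decreasing by 1 each time)).
Putting it together: {x=53 : y=30}.

{x=53 : y=30}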